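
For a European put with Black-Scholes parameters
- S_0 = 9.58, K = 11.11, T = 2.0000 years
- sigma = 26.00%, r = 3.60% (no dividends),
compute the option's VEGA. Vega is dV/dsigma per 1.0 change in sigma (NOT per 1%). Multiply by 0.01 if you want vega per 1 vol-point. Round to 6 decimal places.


Answer: Vega = 5.403469

Derivation:
d1 = -0.0233019198; d2 = -0.3909974460
phi(d1) = 0.3988339864; exp(-qT) = 1.0000000000; exp(-rT) = 0.9305308958
Vega = S * exp(-qT) * phi(d1) * sqrt(T) = 9.5800 * 1.0000000000 * 0.3988339864 * 1.4142135624 = 5.403469


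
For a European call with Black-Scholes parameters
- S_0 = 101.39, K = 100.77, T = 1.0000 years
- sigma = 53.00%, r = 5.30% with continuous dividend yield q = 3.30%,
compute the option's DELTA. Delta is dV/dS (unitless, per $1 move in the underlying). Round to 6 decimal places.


d1 = 0.3143090088; d2 = -0.2156909912
phi(d1) = 0.3797152650; exp(-qT) = 0.9675385596; exp(-rT) = 0.9483800125
N(d1) = 0.6233568217
Delta = exp(-qT) * N(d1) = 0.9675385596 * 0.6233568217 = 0.603122

Answer: Delta = 0.603122


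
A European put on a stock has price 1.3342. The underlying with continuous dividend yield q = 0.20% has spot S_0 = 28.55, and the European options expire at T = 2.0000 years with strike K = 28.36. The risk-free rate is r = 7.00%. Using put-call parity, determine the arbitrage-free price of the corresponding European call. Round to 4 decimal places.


Answer: Call price = 5.1152

Derivation:
Put-call parity: C - P = S_0 * exp(-qT) - K * exp(-rT).
S_0 * exp(-qT) = 28.5500 * 0.99600799 = 28.43602810
K * exp(-rT) = 28.3600 * 0.86935824 = 24.65499956
C = P + S*exp(-qT) - K*exp(-rT)
C = 1.3342 + 28.43602810 - 24.65499956 = 5.1152


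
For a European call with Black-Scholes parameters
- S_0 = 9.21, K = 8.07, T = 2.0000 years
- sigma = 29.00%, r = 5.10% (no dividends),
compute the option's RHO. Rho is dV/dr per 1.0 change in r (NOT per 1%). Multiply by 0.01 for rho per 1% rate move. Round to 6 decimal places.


d1 = 0.7759554959; d2 = 0.3658335629
phi(d1) = 0.2952325291; exp(-qT) = 1.0000000000; exp(-rT) = 0.9030295517
N(d2) = 0.6427553631
Rho = K*T*exp(-rT)*N(d2) = 8.0700 * 2.0000 * 0.9030295517 * 0.6427553631 = 9.368093

Answer: Rho = 9.368093


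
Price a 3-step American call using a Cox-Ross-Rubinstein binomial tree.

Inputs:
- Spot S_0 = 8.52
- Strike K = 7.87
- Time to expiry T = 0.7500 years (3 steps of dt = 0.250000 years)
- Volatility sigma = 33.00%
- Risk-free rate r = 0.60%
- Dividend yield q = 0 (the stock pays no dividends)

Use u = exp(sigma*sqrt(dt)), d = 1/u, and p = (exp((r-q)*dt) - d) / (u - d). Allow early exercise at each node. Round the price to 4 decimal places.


dt = T/N = 0.250000
u = exp(sigma*sqrt(dt)) = 1.179393; d = 1/u = 0.847894
p = (exp((r-q)*dt) - d) / (u - d) = 0.463372
Discount per step: exp(-r*dt) = 0.998501
Stock lattice S(k, i) with i counting down-moves:
  k=0: S(0,0) = 8.5200
  k=1: S(1,0) = 10.0484; S(1,1) = 7.2241
  k=2: S(2,0) = 11.8510; S(2,1) = 8.5200; S(2,2) = 6.1252
  k=3: S(3,0) = 13.9770; S(3,1) = 10.0484; S(3,2) = 7.2241; S(3,3) = 5.1935
Terminal payoffs V(N, i) = max(S_T - K, 0):
  V(3,0) = 6.107045; V(3,1) = 2.178429; V(3,2) = 0.000000; V(3,3) = 0.000000
Backward induction: V(k, i) = exp(-r*dt) * [p * V(k+1, i) + (1-p) * V(k+1, i+1)]; then take max(V_cont, immediate exercise) for American.
  V(2,0) = exp(-r*dt) * [p*6.107045 + (1-p)*2.178429] = 3.992845; exercise = 3.981048; V(2,0) = max -> 3.992845
  V(2,1) = exp(-r*dt) * [p*2.178429 + (1-p)*0.000000] = 1.007909; exercise = 0.650000; V(2,1) = max -> 1.007909
  V(2,2) = exp(-r*dt) * [p*0.000000 + (1-p)*0.000000] = 0.000000; exercise = 0.000000; V(2,2) = max -> 0.000000
  V(1,0) = exp(-r*dt) * [p*3.992845 + (1-p)*1.007909] = 2.387460; exercise = 2.178429; V(1,0) = max -> 2.387460
  V(1,1) = exp(-r*dt) * [p*1.007909 + (1-p)*0.000000] = 0.466337; exercise = 0.000000; V(1,1) = max -> 0.466337
  V(0,0) = exp(-r*dt) * [p*2.387460 + (1-p)*0.466337] = 1.354497; exercise = 0.650000; V(0,0) = max -> 1.354497

Answer: Price = V(0,0) = 1.3545


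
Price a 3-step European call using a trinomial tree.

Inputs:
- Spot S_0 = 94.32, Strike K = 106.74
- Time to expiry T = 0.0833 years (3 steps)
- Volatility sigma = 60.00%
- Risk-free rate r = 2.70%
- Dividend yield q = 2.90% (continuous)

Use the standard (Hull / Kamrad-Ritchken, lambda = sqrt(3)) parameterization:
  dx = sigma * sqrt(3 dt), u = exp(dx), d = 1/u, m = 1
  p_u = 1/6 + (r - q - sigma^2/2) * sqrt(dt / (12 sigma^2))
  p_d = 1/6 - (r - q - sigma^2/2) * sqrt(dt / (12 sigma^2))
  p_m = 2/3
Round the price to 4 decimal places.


dt = T/N = 0.027767; dx = sigma*sqrt(3*dt) = 0.173170
u = exp(dx) = 1.189069; d = 1/u = 0.840994
p_u = 0.152075, p_m = 0.666667, p_d = 0.181258
Discount per step: exp(-r*dt) = 0.999251
Stock lattice S(k, j) with j the centered position index:
  k=0: S(0,+0) = 94.3200
  k=1: S(1,-1) = 79.3226; S(1,+0) = 94.3200; S(1,+1) = 112.1530
  k=2: S(2,-2) = 66.7098; S(2,-1) = 79.3226; S(2,+0) = 94.3200; S(2,+1) = 112.1530; S(2,+2) = 133.3576
  k=3: S(3,-3) = 56.1026; S(3,-2) = 66.7098; S(3,-1) = 79.3226; S(3,+0) = 94.3200; S(3,+1) = 112.1530; S(3,+2) = 133.3576; S(3,+3) = 158.5713
Terminal payoffs V(N, j) = max(S_T - K, 0):
  V(3,-3) = 0.000000; V(3,-2) = 0.000000; V(3,-1) = 0.000000; V(3,+0) = 0.000000; V(3,+1) = 5.412964; V(3,+2) = 26.617585; V(3,+3) = 51.831337
Backward induction: V(k, j) = exp(-r*dt) * [p_u * V(k+1, j+1) + p_m * V(k+1, j) + p_d * V(k+1, j-1)]
  V(2,-2) = exp(-r*dt) * [p_u*0.000000 + p_m*0.000000 + p_d*0.000000] = 0.000000
  V(2,-1) = exp(-r*dt) * [p_u*0.000000 + p_m*0.000000 + p_d*0.000000] = 0.000000
  V(2,+0) = exp(-r*dt) * [p_u*5.412964 + p_m*0.000000 + p_d*0.000000] = 0.822562
  V(2,+1) = exp(-r*dt) * [p_u*26.617585 + p_m*5.412964 + p_d*0.000000] = 7.650786
  V(2,+2) = exp(-r*dt) * [p_u*51.831337 + p_m*26.617585 + p_d*5.412964] = 26.588532
  V(1,-1) = exp(-r*dt) * [p_u*0.822562 + p_m*0.000000 + p_d*0.000000] = 0.124998
  V(1,+0) = exp(-r*dt) * [p_u*7.650786 + p_m*0.822562 + p_d*0.000000] = 1.710589
  V(1,+1) = exp(-r*dt) * [p_u*26.588532 + p_m*7.650786 + p_d*0.822562] = 9.286119
  V(0,+0) = exp(-r*dt) * [p_u*9.286119 + p_m*1.710589 + p_d*0.124998] = 2.573310

Answer: Price = V(0,0) = 2.5733


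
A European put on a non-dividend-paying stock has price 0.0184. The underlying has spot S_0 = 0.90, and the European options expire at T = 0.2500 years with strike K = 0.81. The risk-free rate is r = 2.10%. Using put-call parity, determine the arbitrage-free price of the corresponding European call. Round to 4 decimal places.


Put-call parity: C - P = S_0 * exp(-qT) - K * exp(-rT).
S_0 * exp(-qT) = 0.9000 * 1.00000000 = 0.90000000
K * exp(-rT) = 0.8100 * 0.99476376 = 0.80575864
C = P + S*exp(-qT) - K*exp(-rT)
C = 0.0184 + 0.90000000 - 0.80575864 = 0.1126

Answer: Call price = 0.1126


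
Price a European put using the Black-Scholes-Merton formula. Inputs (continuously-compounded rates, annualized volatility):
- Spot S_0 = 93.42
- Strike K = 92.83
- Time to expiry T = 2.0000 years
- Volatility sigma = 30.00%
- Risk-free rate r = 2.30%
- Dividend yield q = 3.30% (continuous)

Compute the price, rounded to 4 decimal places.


Answer: Price = 15.4020

Derivation:
d1 = (ln(S/K) + (r - q + 0.5*sigma^2) * T) / (sigma * sqrt(T)) = 0.17992472
d2 = d1 - sigma * sqrt(T) = -0.24433935
exp(-rT) = 0.95504196; exp(-qT) = 0.93613086
P = K * exp(-rT) * N(-d2) - S_0 * exp(-qT) * N(-d1)
N(-d1) = 0.42860584; N(-d2) = 0.59651600
P = 92.8300 * 0.95504196 * 0.59651600 - 93.4200 * 0.93613086 * 0.42860584 = 15.4020


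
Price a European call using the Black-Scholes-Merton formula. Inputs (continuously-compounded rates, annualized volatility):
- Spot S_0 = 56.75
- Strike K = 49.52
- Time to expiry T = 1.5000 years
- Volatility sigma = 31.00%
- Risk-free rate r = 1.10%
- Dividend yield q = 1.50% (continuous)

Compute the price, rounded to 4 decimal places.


d1 = (ln(S/K) + (r - q + 0.5*sigma^2) * T) / (sigma * sqrt(T)) = 0.53297217
d2 = d1 - sigma * sqrt(T) = 0.15330126
exp(-rT) = 0.98363538; exp(-qT) = 0.97775124
C = S_0 * exp(-qT) * N(d1) - K * exp(-rT) * N(d2)
N(d1) = 0.70297358; N(d2) = 0.56091965
C = 56.7500 * 0.97775124 * 0.70297358 - 49.5200 * 0.98363538 * 0.56091965 = 11.6840

Answer: Price = 11.6840


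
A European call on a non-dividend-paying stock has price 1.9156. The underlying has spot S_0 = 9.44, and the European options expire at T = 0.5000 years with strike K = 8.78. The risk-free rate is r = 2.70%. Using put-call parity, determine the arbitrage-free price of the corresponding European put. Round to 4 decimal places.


Answer: Put price = 1.1379

Derivation:
Put-call parity: C - P = S_0 * exp(-qT) - K * exp(-rT).
S_0 * exp(-qT) = 9.4400 * 1.00000000 = 9.44000000
K * exp(-rT) = 8.7800 * 0.98659072 = 8.66226649
P = C - S*exp(-qT) + K*exp(-rT)
P = 1.9156 - 9.44000000 + 8.66226649 = 1.1379


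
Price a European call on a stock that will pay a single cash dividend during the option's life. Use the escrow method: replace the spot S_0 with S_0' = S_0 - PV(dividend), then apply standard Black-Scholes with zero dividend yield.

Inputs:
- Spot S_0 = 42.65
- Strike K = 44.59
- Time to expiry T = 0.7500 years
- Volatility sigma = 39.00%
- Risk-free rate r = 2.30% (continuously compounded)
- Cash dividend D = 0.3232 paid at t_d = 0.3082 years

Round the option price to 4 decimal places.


PV(D) = D * exp(-r * t_d) = 0.3232 * 0.99293646 = 0.32091707
S_0' = S_0 - PV(D) = 42.6500 - 0.32091707 = 42.32908293
d1 = (ln(S_0'/K) + (r + sigma^2/2)*T) / (sigma*sqrt(T)) = 0.06588387
d2 = d1 - sigma*sqrt(T) = -0.27186604
exp(-rT) = 0.98289793
N(d1) = 0.52626486; N(d2) = 0.39286251
C = S_0' * N(d1) - K * exp(-rT) * N(d2) = 42.32908293 * 0.52626486 - 44.5900 * 0.98289793 * 0.39286251 = 5.0582

Answer: Price = 5.0582


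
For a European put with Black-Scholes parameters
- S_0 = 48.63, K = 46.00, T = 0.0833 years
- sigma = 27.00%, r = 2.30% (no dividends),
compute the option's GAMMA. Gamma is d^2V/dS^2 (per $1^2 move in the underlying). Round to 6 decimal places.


d1 = 0.7770304117; d2 = 0.6991037154
phi(d1) = 0.2949862118; exp(-qT) = 1.0000000000; exp(-rT) = 0.9980859342
Gamma = exp(-qT) * phi(d1) / (S * sigma * sqrt(T)) = 1.0000000000 * 0.2949862118 / (48.6300 * 0.2700 * 0.2886173938) = 0.077841

Answer: Gamma = 0.077841


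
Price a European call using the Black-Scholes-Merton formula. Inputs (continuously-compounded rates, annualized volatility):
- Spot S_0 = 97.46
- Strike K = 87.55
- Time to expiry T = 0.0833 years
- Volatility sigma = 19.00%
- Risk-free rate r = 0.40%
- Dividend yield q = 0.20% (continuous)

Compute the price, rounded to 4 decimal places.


d1 = (ln(S/K) + (r - q + 0.5*sigma^2) * T) / (sigma * sqrt(T)) = 1.98591350
d2 = d1 - sigma * sqrt(T) = 1.93107619
exp(-rT) = 0.99966686; exp(-qT) = 0.99983341
C = S_0 * exp(-qT) * N(d1) - K * exp(-rT) * N(d2)
N(d1) = 0.97647854; N(d2) = 0.97326318
C = 97.4600 * 0.99983341 * 0.97647854 - 87.5500 * 0.99966686 * 0.97326318 = 9.9709

Answer: Price = 9.9709


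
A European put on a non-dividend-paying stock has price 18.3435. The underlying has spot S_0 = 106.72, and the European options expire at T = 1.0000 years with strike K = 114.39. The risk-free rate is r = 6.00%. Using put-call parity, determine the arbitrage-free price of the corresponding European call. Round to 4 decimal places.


Put-call parity: C - P = S_0 * exp(-qT) - K * exp(-rT).
S_0 * exp(-qT) = 106.7200 * 1.00000000 = 106.72000000
K * exp(-rT) = 114.3900 * 0.94176453 = 107.72844500
C = P + S*exp(-qT) - K*exp(-rT)
C = 18.3435 + 106.72000000 - 107.72844500 = 17.3351

Answer: Call price = 17.3351


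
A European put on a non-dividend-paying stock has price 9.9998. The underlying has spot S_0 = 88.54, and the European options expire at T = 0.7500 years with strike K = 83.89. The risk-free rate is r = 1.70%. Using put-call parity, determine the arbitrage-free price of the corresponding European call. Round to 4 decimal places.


Answer: Call price = 15.7126

Derivation:
Put-call parity: C - P = S_0 * exp(-qT) - K * exp(-rT).
S_0 * exp(-qT) = 88.5400 * 1.00000000 = 88.54000000
K * exp(-rT) = 83.8900 * 0.98733094 = 82.82719230
C = P + S*exp(-qT) - K*exp(-rT)
C = 9.9998 + 88.54000000 - 82.82719230 = 15.7126


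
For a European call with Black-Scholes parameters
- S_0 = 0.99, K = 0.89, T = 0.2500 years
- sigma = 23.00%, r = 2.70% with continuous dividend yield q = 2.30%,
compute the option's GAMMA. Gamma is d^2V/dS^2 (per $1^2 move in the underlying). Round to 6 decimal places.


d1 = 0.9921389600; d2 = 0.8771389600
phi(d1) = 0.2438728268; exp(-qT) = 0.9942664996; exp(-rT) = 0.9932727301
Gamma = exp(-qT) * phi(d1) / (S * sigma * sqrt(T)) = 0.9942664996 * 0.2438728268 / (0.9900 * 0.2300 * 0.5000000000) = 2.129772

Answer: Gamma = 2.129772


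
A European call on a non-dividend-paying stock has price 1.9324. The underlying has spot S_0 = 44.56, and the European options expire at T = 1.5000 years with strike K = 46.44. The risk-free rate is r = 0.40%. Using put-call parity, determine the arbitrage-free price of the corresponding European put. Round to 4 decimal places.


Answer: Put price = 3.5346

Derivation:
Put-call parity: C - P = S_0 * exp(-qT) - K * exp(-rT).
S_0 * exp(-qT) = 44.5600 * 1.00000000 = 44.56000000
K * exp(-rT) = 46.4400 * 0.99401796 = 46.16219425
P = C - S*exp(-qT) + K*exp(-rT)
P = 1.9324 - 44.56000000 + 46.16219425 = 3.5346


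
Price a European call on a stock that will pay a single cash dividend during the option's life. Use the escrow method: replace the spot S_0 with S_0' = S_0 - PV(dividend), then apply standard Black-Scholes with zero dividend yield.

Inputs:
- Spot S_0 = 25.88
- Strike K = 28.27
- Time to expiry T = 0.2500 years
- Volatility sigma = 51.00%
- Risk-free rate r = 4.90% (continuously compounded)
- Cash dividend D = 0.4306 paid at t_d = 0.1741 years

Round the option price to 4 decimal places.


PV(D) = D * exp(-r * t_d) = 0.4306 * 0.99150538 = 0.42694222
S_0' = S_0 - PV(D) = 25.8800 - 0.42694222 = 25.45305778
d1 = (ln(S_0'/K) + (r + sigma^2/2)*T) / (sigma*sqrt(T)) = -0.23608936
d2 = d1 - sigma*sqrt(T) = -0.49108936
exp(-rT) = 0.98782473
N(d1) = 0.40668166; N(d2) = 0.31168162
C = S_0' * N(d1) - K * exp(-rT) * N(d2) = 25.45305778 * 0.40668166 - 28.2700 * 0.98782473 * 0.31168162 = 1.6473

Answer: Price = 1.6473


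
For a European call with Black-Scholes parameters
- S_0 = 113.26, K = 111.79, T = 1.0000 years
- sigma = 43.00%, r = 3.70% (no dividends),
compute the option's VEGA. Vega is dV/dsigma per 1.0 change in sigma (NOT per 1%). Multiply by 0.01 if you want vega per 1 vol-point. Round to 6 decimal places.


d1 = 0.3314277893; d2 = -0.0985722107
phi(d1) = 0.3776223250; exp(-qT) = 1.0000000000; exp(-rT) = 0.9636761353
Vega = S * exp(-qT) * phi(d1) * sqrt(T) = 113.2600 * 1.0000000000 * 0.3776223250 * 1.0000000000 = 42.769505

Answer: Vega = 42.769505


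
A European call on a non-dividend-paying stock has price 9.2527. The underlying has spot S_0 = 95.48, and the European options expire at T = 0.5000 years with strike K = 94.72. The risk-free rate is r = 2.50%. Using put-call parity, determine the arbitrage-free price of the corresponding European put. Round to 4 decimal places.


Put-call parity: C - P = S_0 * exp(-qT) - K * exp(-rT).
S_0 * exp(-qT) = 95.4800 * 1.00000000 = 95.48000000
K * exp(-rT) = 94.7200 * 0.98757780 = 93.54336926
P = C - S*exp(-qT) + K*exp(-rT)
P = 9.2527 - 95.48000000 + 93.54336926 = 7.3161

Answer: Put price = 7.3161


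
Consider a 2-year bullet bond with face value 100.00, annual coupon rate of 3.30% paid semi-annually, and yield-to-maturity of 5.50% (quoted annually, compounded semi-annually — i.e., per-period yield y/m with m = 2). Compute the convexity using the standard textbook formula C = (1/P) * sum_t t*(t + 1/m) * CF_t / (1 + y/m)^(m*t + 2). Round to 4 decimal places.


Answer: Convexity = 4.5805

Derivation:
Coupon per period c = face * coupon_rate / m = 1.650000
Periods per year m = 2; per-period yield y/m = 0.027500
Number of cashflows N = 4
Cashflows (t years, CF_t, discount factor 1/(1+y/m)^(m*t), PV):
  t = 0.5000: CF_t = 1.650000, DF = 0.973236, PV = 1.605839
  t = 1.0000: CF_t = 1.650000, DF = 0.947188, PV = 1.562861
  t = 1.5000: CF_t = 1.650000, DF = 0.921838, PV = 1.521032
  t = 2.0000: CF_t = 101.650000, DF = 0.897166, PV = 91.196897
Price P = sum_t PV_t = 95.886629
Convexity numerator sum_t t*(t + 1/m) * CF_t / (1+y/m)^(m*t + 2):
  t = 0.5000: term = 0.760516
  t = 1.0000: term = 2.220485
  t = 1.5000: term = 4.322112
  t = 2.0000: term = 431.903182
Convexity = (1/P) * sum = 439.206296 / 95.886629 = 4.580475


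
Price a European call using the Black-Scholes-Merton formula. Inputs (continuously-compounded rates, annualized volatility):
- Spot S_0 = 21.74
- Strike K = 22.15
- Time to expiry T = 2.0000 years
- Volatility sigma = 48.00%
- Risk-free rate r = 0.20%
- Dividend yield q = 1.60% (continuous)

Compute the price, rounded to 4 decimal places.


d1 = (ln(S/K) + (r - q + 0.5*sigma^2) * T) / (sigma * sqrt(T)) = 0.27063980
d2 = d1 - sigma * sqrt(T) = -0.40818271
exp(-rT) = 0.99600799; exp(-qT) = 0.96850658
C = S_0 * exp(-qT) * N(d1) - K * exp(-rT) * N(d2)
N(d1) = 0.60666596; N(d2) = 0.34156977
C = 21.7400 * 0.96850658 * 0.60666596 - 22.1500 * 0.99600799 * 0.34156977 = 5.2380

Answer: Price = 5.2380


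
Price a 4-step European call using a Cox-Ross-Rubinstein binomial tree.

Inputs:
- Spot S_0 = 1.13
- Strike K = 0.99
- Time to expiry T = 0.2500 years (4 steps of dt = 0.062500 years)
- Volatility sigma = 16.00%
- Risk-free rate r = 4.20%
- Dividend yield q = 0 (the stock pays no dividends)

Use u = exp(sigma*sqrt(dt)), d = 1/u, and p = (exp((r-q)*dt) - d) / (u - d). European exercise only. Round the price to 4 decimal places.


dt = T/N = 0.062500
u = exp(sigma*sqrt(dt)) = 1.040811; d = 1/u = 0.960789
p = (exp((r-q)*dt) - d) / (u - d) = 0.522848
Discount per step: exp(-r*dt) = 0.997378
Stock lattice S(k, i) with i counting down-moves:
  k=0: S(0,0) = 1.1300
  k=1: S(1,0) = 1.1761; S(1,1) = 1.0857
  k=2: S(2,0) = 1.2241; S(2,1) = 1.1300; S(2,2) = 1.0431
  k=3: S(3,0) = 1.2741; S(3,1) = 1.1761; S(3,2) = 1.0857; S(3,3) = 1.0022
  k=4: S(4,0) = 1.3261; S(4,1) = 1.2241; S(4,2) = 1.1300; S(4,3) = 1.0431; S(4,4) = 0.9629
Terminal payoffs V(N, i) = max(S_T - K, 0):
  V(4,0) = 0.336067; V(4,1) = 0.234114; V(4,2) = 0.140000; V(4,3) = 0.053121; V(4,4) = 0.000000
Backward induction: V(k, i) = exp(-r*dt) * [p * V(k+1, i) + (1-p) * V(k+1, i+1)].
  V(3,0) = exp(-r*dt) * [p*0.336067 + (1-p)*0.234114] = 0.286667
  V(3,1) = exp(-r*dt) * [p*0.234114 + (1-p)*0.140000] = 0.188712
  V(3,2) = exp(-r*dt) * [p*0.140000 + (1-p)*0.053121] = 0.098287
  V(3,3) = exp(-r*dt) * [p*0.053121 + (1-p)*0.000000] = 0.027702
  V(2,0) = exp(-r*dt) * [p*0.286667 + (1-p)*0.188712] = 0.239298
  V(2,1) = exp(-r*dt) * [p*0.188712 + (1-p)*0.098287] = 0.145184
  V(2,2) = exp(-r*dt) * [p*0.098287 + (1-p)*0.027702] = 0.064438
  V(1,0) = exp(-r*dt) * [p*0.239298 + (1-p)*0.145184] = 0.193882
  V(1,1) = exp(-r*dt) * [p*0.145184 + (1-p)*0.064438] = 0.106376
  V(0,0) = exp(-r*dt) * [p*0.193882 + (1-p)*0.106376] = 0.151730

Answer: Price = V(0,0) = 0.1517


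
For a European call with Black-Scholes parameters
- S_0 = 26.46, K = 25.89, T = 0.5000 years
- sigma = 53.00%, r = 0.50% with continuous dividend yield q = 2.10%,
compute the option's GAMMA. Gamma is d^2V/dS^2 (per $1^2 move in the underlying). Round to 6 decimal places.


Answer: Gamma = 0.038823

Derivation:
d1 = 0.2241458184; d2 = -0.1506207756
phi(d1) = 0.3890454099; exp(-qT) = 0.9895549326; exp(-rT) = 0.9975031224
Gamma = exp(-qT) * phi(d1) / (S * sigma * sqrt(T)) = 0.9895549326 * 0.3890454099 / (26.4600 * 0.5300 * 0.7071067812) = 0.038823


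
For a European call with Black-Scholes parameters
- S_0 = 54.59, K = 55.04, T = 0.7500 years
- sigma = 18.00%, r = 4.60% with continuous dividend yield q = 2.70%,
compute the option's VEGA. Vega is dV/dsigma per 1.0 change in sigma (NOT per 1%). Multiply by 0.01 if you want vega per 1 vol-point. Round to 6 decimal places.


d1 = 0.1166922541; d2 = -0.0391923186
phi(d1) = 0.3962352913; exp(-qT) = 0.9799536543; exp(-rT) = 0.9660883397
Vega = S * exp(-qT) * phi(d1) * sqrt(T) = 54.5900 * 0.9799536543 * 0.3962352913 * 0.8660254038 = 18.357030

Answer: Vega = 18.357030


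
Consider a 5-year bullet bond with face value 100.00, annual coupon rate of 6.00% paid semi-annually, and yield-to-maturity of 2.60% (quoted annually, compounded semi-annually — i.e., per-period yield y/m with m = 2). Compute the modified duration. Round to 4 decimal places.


Answer: Modified duration = 4.3870

Derivation:
Coupon per period c = face * coupon_rate / m = 3.000000
Periods per year m = 2; per-period yield y/m = 0.013000
Number of cashflows N = 10
Cashflows (t years, CF_t, discount factor 1/(1+y/m)^(m*t), PV):
  t = 0.5000: CF_t = 3.000000, DF = 0.987167, PV = 2.961500
  t = 1.0000: CF_t = 3.000000, DF = 0.974498, PV = 2.923495
  t = 1.5000: CF_t = 3.000000, DF = 0.961992, PV = 2.885977
  t = 2.0000: CF_t = 3.000000, DF = 0.949647, PV = 2.848941
  t = 2.5000: CF_t = 3.000000, DF = 0.937460, PV = 2.812380
  t = 3.0000: CF_t = 3.000000, DF = 0.925429, PV = 2.776288
  t = 3.5000: CF_t = 3.000000, DF = 0.913553, PV = 2.740660
  t = 4.0000: CF_t = 3.000000, DF = 0.901829, PV = 2.705488
  t = 4.5000: CF_t = 3.000000, DF = 0.890256, PV = 2.670769
  t = 5.0000: CF_t = 103.000000, DF = 0.878831, PV = 90.519630
Price P = sum_t PV_t = 115.845130
First compute Macaulay numerator sum_t t * PV_t:
  t * PV_t at t = 0.5000: 1.480750
  t * PV_t at t = 1.0000: 2.923495
  t * PV_t at t = 1.5000: 4.328966
  t * PV_t at t = 2.0000: 5.697882
  t * PV_t at t = 2.5000: 7.030950
  t * PV_t at t = 3.0000: 8.328865
  t * PV_t at t = 3.5000: 9.592309
  t * PV_t at t = 4.0000: 10.821954
  t * PV_t at t = 4.5000: 12.018458
  t * PV_t at t = 5.0000: 452.598151
Macaulay duration D = 514.821782 / 115.845130 = 4.444052
Modified duration = D / (1 + y/m) = 4.444052 / (1 + 0.013000) = 4.387021


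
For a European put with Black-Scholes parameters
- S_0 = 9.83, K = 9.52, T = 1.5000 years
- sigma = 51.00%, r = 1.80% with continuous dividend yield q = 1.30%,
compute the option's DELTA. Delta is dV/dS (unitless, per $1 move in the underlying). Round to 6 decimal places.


Answer: Delta = -0.346772

Derivation:
d1 = 0.3756189824; d2 = -0.2490009020
phi(d1) = 0.3717687183; exp(-qT) = 0.9806888952; exp(-rT) = 0.9733612415
N(-d1) = 0.3536000883
Delta = -exp(-qT) * N(-d1) = -0.9806888952 * 0.3536000883 = -0.346772


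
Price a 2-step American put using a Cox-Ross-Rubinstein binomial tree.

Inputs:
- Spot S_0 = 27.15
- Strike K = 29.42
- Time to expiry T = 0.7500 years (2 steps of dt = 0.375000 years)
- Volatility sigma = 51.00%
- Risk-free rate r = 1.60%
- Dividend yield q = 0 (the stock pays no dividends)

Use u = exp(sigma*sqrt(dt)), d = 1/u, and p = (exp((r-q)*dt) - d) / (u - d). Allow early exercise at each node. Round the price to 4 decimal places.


Answer: Price = V(0,0) = 5.9436

Derivation:
dt = T/N = 0.375000
u = exp(sigma*sqrt(dt)) = 1.366578; d = 1/u = 0.731755
p = (exp((r-q)*dt) - d) / (u - d) = 0.432031
Discount per step: exp(-r*dt) = 0.994018
Stock lattice S(k, i) with i counting down-moves:
  k=0: S(0,0) = 27.1500
  k=1: S(1,0) = 37.1026; S(1,1) = 19.8671
  k=2: S(2,0) = 50.7036; S(2,1) = 27.1500; S(2,2) = 14.5379
Terminal payoffs V(N, i) = max(K - S_T, 0):
  V(2,0) = 0.000000; V(2,1) = 2.270000; V(2,2) = 14.882127
Backward induction: V(k, i) = exp(-r*dt) * [p * V(k+1, i) + (1-p) * V(k+1, i+1)]; then take max(V_cont, immediate exercise) for American.
  V(1,0) = exp(-r*dt) * [p*0.000000 + (1-p)*2.270000] = 1.281577; exercise = 0.000000; V(1,0) = max -> 1.281577
  V(1,1) = exp(-r*dt) * [p*2.270000 + (1-p)*14.882127] = 9.376869; exercise = 9.552860; V(1,1) = max -> 9.552860
  V(0,0) = exp(-r*dt) * [p*1.281577 + (1-p)*9.552860] = 5.943642; exercise = 2.270000; V(0,0) = max -> 5.943642


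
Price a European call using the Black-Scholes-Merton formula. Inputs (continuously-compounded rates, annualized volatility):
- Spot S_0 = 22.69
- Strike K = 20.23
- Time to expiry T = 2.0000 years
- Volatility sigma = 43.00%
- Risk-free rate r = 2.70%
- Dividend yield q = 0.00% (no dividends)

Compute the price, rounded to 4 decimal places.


d1 = (ln(S/K) + (r - q + 0.5*sigma^2) * T) / (sigma * sqrt(T)) = 0.58156679
d2 = d1 - sigma * sqrt(T) = -0.02654504
exp(-rT) = 0.94743211; exp(-qT) = 1.00000000
C = S_0 * exp(-qT) * N(d1) - K * exp(-rT) * N(d2)
N(d1) = 0.71957074; N(d2) = 0.48941131
C = 22.6900 * 1.00000000 * 0.71957074 - 20.2300 * 0.94743211 * 0.48941131 = 6.9467

Answer: Price = 6.9467


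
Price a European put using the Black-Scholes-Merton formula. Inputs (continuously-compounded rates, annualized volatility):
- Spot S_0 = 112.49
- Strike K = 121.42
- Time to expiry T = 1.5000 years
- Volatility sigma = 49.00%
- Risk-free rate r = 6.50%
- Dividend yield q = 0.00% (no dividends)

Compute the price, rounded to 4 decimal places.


Answer: Price = 25.0969

Derivation:
d1 = (ln(S/K) + (r - q + 0.5*sigma^2) * T) / (sigma * sqrt(T)) = 0.33523636
d2 = d1 - sigma * sqrt(T) = -0.26488862
exp(-rT) = 0.90710234; exp(-qT) = 1.00000000
P = K * exp(-rT) * N(-d2) - S_0 * exp(-qT) * N(-d1)
N(-d1) = 0.36872340; N(-d2) = 0.60445237
P = 121.4200 * 0.90710234 * 0.60445237 - 112.4900 * 1.00000000 * 0.36872340 = 25.0969


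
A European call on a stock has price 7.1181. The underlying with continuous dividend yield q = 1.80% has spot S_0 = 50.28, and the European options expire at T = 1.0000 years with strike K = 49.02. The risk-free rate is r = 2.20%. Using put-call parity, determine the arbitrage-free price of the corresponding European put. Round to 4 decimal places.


Answer: Put price = 5.6884

Derivation:
Put-call parity: C - P = S_0 * exp(-qT) - K * exp(-rT).
S_0 * exp(-qT) = 50.2800 * 0.98216103 = 49.38305671
K * exp(-rT) = 49.0200 * 0.97824024 = 47.95333632
P = C - S*exp(-qT) + K*exp(-rT)
P = 7.1181 - 49.38305671 + 47.95333632 = 5.6884


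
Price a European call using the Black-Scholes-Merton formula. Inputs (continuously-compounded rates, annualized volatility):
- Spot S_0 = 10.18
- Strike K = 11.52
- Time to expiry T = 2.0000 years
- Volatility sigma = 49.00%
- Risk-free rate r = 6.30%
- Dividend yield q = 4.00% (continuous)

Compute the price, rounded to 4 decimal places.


Answer: Price = 2.2862

Derivation:
d1 = (ln(S/K) + (r - q + 0.5*sigma^2) * T) / (sigma * sqrt(T)) = 0.23441363
d2 = d1 - sigma * sqrt(T) = -0.45855102
exp(-rT) = 0.88161485; exp(-qT) = 0.92311635
C = S_0 * exp(-qT) * N(d1) - K * exp(-rT) * N(d2)
N(d1) = 0.59266806; N(d2) = 0.32327831
C = 10.1800 * 0.92311635 * 0.59266806 - 11.5200 * 0.88161485 * 0.32327831 = 2.2862


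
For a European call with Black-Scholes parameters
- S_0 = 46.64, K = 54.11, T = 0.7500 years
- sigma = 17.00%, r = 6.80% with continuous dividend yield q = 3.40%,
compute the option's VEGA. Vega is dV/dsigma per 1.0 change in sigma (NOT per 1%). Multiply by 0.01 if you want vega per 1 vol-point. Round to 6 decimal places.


d1 = -0.7622583731; d2 = -0.9094826918
phi(d1) = 0.2983591112; exp(-qT) = 0.9748223790; exp(-rT) = 0.9502786705
Vega = S * exp(-qT) * phi(d1) * sqrt(T) = 46.6400 * 0.9748223790 * 0.2983591112 * 0.8660254038 = 11.747730

Answer: Vega = 11.747730


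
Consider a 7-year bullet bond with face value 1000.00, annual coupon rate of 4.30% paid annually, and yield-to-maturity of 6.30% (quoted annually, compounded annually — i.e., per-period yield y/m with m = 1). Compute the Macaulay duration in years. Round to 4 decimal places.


Coupon per period c = face * coupon_rate / m = 43.000000
Periods per year m = 1; per-period yield y/m = 0.063000
Number of cashflows N = 7
Cashflows (t years, CF_t, discount factor 1/(1+y/m)^(m*t), PV):
  t = 1.0000: CF_t = 43.000000, DF = 0.940734, PV = 40.451552
  t = 2.0000: CF_t = 43.000000, DF = 0.884980, PV = 38.054141
  t = 3.0000: CF_t = 43.000000, DF = 0.832531, PV = 35.798816
  t = 4.0000: CF_t = 43.000000, DF = 0.783190, PV = 33.677155
  t = 5.0000: CF_t = 43.000000, DF = 0.736773, PV = 31.681237
  t = 6.0000: CF_t = 43.000000, DF = 0.693107, PV = 29.803610
  t = 7.0000: CF_t = 1043.000000, DF = 0.652029, PV = 680.066617
Price P = sum_t PV_t = 889.533128
Macaulay numerator sum_t t * PV_t:
  t * PV_t at t = 1.0000: 40.451552
  t * PV_t at t = 2.0000: 76.108283
  t * PV_t at t = 3.0000: 107.396448
  t * PV_t at t = 4.0000: 134.708621
  t * PV_t at t = 5.0000: 158.406186
  t * PV_t at t = 6.0000: 178.821659
  t * PV_t at t = 7.0000: 4760.466319
Macaulay duration D = (sum_t t * PV_t) / P = 5456.359066 / 889.533128 = 6.133958

Answer: Macaulay duration = 6.1340 years


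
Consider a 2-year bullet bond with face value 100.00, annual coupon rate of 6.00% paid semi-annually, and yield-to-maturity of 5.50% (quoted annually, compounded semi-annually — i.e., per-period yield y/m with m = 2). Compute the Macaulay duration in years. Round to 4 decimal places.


Coupon per period c = face * coupon_rate / m = 3.000000
Periods per year m = 2; per-period yield y/m = 0.027500
Number of cashflows N = 4
Cashflows (t years, CF_t, discount factor 1/(1+y/m)^(m*t), PV):
  t = 0.5000: CF_t = 3.000000, DF = 0.973236, PV = 2.919708
  t = 1.0000: CF_t = 3.000000, DF = 0.947188, PV = 2.841565
  t = 1.5000: CF_t = 3.000000, DF = 0.921838, PV = 2.765513
  t = 2.0000: CF_t = 103.000000, DF = 0.897166, PV = 92.408071
Price P = sum_t PV_t = 100.934857
Macaulay numerator sum_t t * PV_t:
  t * PV_t at t = 0.5000: 1.459854
  t * PV_t at t = 1.0000: 2.841565
  t * PV_t at t = 1.5000: 4.148270
  t * PV_t at t = 2.0000: 184.816141
Macaulay duration D = (sum_t t * PV_t) / P = 193.265830 / 100.934857 = 1.914758

Answer: Macaulay duration = 1.9148 years


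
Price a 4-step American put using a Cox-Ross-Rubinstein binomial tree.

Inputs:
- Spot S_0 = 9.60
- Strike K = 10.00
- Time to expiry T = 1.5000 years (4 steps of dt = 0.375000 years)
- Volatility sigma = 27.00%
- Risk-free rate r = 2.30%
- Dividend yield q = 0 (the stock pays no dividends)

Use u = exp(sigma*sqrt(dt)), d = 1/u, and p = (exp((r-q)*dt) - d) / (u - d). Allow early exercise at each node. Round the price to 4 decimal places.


dt = T/N = 0.375000
u = exp(sigma*sqrt(dt)) = 1.179795; d = 1/u = 0.847605
p = (exp((r-q)*dt) - d) / (u - d) = 0.484835
Discount per step: exp(-r*dt) = 0.991412
Stock lattice S(k, i) with i counting down-moves:
  k=0: S(0,0) = 9.6000
  k=1: S(1,0) = 11.3260; S(1,1) = 8.1370
  k=2: S(2,0) = 13.3624; S(2,1) = 9.6000; S(2,2) = 6.8970
  k=3: S(3,0) = 15.7649; S(3,1) = 11.3260; S(3,2) = 8.1370; S(3,3) = 5.8459
  k=4: S(4,0) = 18.5993; S(4,1) = 13.3624; S(4,2) = 9.6000; S(4,3) = 6.8970; S(4,4) = 4.9550
Terminal payoffs V(N, i) = max(K - S_T, 0):
  V(4,0) = 0.000000; V(4,1) = 0.000000; V(4,2) = 0.400000; V(4,3) = 3.103031; V(4,4) = 5.044982
Backward induction: V(k, i) = exp(-r*dt) * [p * V(k+1, i) + (1-p) * V(k+1, i+1)]; then take max(V_cont, immediate exercise) for American.
  V(3,0) = exp(-r*dt) * [p*0.000000 + (1-p)*0.000000] = 0.000000; exercise = 0.000000; V(3,0) = max -> 0.000000
  V(3,1) = exp(-r*dt) * [p*0.000000 + (1-p)*0.400000] = 0.204296; exercise = 0.000000; V(3,1) = max -> 0.204296
  V(3,2) = exp(-r*dt) * [p*0.400000 + (1-p)*3.103031] = 1.777113; exercise = 1.862992; V(3,2) = max -> 1.862992
  V(3,3) = exp(-r*dt) * [p*3.103031 + (1-p)*5.044982] = 4.068216; exercise = 4.154095; V(3,3) = max -> 4.154095
  V(2,0) = exp(-r*dt) * [p*0.000000 + (1-p)*0.204296] = 0.104342; exercise = 0.000000; V(2,0) = max -> 0.104342
  V(2,1) = exp(-r*dt) * [p*0.204296 + (1-p)*1.862992] = 1.049705; exercise = 0.400000; V(2,1) = max -> 1.049705
  V(2,2) = exp(-r*dt) * [p*1.862992 + (1-p)*4.154095] = 3.017152; exercise = 3.103031; V(2,2) = max -> 3.103031
  V(1,0) = exp(-r*dt) * [p*0.104342 + (1-p)*1.049705] = 0.586282; exercise = 0.000000; V(1,0) = max -> 0.586282
  V(1,1) = exp(-r*dt) * [p*1.049705 + (1-p)*3.103031] = 2.089408; exercise = 1.862992; V(1,1) = max -> 2.089408
  V(0,0) = exp(-r*dt) * [p*0.586282 + (1-p)*2.089408] = 1.348954; exercise = 0.400000; V(0,0) = max -> 1.348954

Answer: Price = V(0,0) = 1.3490


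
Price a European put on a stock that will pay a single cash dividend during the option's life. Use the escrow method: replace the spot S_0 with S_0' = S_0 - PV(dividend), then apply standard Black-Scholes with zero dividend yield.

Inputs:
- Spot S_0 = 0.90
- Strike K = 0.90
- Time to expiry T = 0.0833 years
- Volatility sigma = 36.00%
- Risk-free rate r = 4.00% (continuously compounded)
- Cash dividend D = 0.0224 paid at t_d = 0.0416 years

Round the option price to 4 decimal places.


Answer: Price = 0.0473

Derivation:
PV(D) = D * exp(-r * t_d) = 0.0224 * 0.99833738 = 0.02236276
S_0' = S_0 - PV(D) = 0.9000 - 0.02236276 = 0.87763724
d1 = (ln(S_0'/K) + (r + sigma^2/2)*T) / (sigma*sqrt(T)) = -0.15814457
d2 = d1 - sigma*sqrt(T) = -0.26204683
exp(-rT) = 0.99667354
N(-d1) = 0.56282856; N(-d2) = 0.60335733
P = K * exp(-rT) * N(-d2) - S_0' * N(-d1) = 0.9000 * 0.99667354 * 0.60335733 - 0.87763724 * 0.56282856 = 0.0473


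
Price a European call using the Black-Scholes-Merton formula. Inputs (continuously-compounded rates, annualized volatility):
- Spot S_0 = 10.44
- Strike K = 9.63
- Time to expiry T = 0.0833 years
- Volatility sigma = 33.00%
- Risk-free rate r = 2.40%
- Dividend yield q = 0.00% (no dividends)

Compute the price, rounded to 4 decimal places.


d1 = (ln(S/K) + (r - q + 0.5*sigma^2) * T) / (sigma * sqrt(T)) = 0.91655621
d2 = d1 - sigma * sqrt(T) = 0.82131247
exp(-rT) = 0.99800280; exp(-qT) = 1.00000000
C = S_0 * exp(-qT) * N(d1) - K * exp(-rT) * N(d2)
N(d1) = 0.82031238; N(d2) = 0.79426585
C = 10.4400 * 1.00000000 * 0.82031238 - 9.6300 * 0.99800280 * 0.79426585 = 0.9306

Answer: Price = 0.9306


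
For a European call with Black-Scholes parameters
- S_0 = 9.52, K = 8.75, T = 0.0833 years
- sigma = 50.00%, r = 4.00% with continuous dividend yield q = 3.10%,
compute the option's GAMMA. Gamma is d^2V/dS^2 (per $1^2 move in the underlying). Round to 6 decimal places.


d1 = 0.6617989802; d2 = 0.5174902833
phi(d1) = 0.3204825410; exp(-qT) = 0.9974210313; exp(-rT) = 0.9966735450
Gamma = exp(-qT) * phi(d1) / (S * sigma * sqrt(T)) = 0.9974210313 * 0.3204825410 / (9.5200 * 0.5000 * 0.2886173938) = 0.232677

Answer: Gamma = 0.232677


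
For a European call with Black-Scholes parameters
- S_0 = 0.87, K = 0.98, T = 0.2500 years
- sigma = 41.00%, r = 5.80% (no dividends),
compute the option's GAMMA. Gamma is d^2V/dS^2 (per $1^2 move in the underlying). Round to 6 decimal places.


Answer: Gamma = 2.058592

Derivation:
d1 = -0.4075456586; d2 = -0.6125456586
phi(d1) = 0.3671498274; exp(-qT) = 1.0000000000; exp(-rT) = 0.9856046187
Gamma = exp(-qT) * phi(d1) / (S * sigma * sqrt(T)) = 1.0000000000 * 0.3671498274 / (0.8700 * 0.4100 * 0.5000000000) = 2.058592


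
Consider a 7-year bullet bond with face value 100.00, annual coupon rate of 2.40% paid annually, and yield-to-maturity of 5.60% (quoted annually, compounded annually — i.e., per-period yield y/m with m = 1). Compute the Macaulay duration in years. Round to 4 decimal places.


Answer: Macaulay duration = 6.4660 years

Derivation:
Coupon per period c = face * coupon_rate / m = 2.400000
Periods per year m = 1; per-period yield y/m = 0.056000
Number of cashflows N = 7
Cashflows (t years, CF_t, discount factor 1/(1+y/m)^(m*t), PV):
  t = 1.0000: CF_t = 2.400000, DF = 0.946970, PV = 2.272727
  t = 2.0000: CF_t = 2.400000, DF = 0.896752, PV = 2.152204
  t = 3.0000: CF_t = 2.400000, DF = 0.849197, PV = 2.038072
  t = 4.0000: CF_t = 2.400000, DF = 0.804163, PV = 1.929992
  t = 5.0000: CF_t = 2.400000, DF = 0.761518, PV = 1.827644
  t = 6.0000: CF_t = 2.400000, DF = 0.721135, PV = 1.730724
  t = 7.0000: CF_t = 102.400000, DF = 0.682893, PV = 69.928229
Price P = sum_t PV_t = 81.879592
Macaulay numerator sum_t t * PV_t:
  t * PV_t at t = 1.0000: 2.272727
  t * PV_t at t = 2.0000: 4.304408
  t * PV_t at t = 3.0000: 6.114216
  t * PV_t at t = 4.0000: 7.719969
  t * PV_t at t = 5.0000: 9.138221
  t * PV_t at t = 6.0000: 10.384342
  t * PV_t at t = 7.0000: 489.497603
Macaulay duration D = (sum_t t * PV_t) / P = 529.431485 / 81.879592 = 6.465976


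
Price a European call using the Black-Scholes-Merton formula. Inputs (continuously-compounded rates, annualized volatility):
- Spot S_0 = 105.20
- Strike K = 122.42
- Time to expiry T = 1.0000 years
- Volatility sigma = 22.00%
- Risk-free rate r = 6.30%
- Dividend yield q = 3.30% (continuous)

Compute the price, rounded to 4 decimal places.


Answer: Price = 4.3177

Derivation:
d1 = (ln(S/K) + (r - q + 0.5*sigma^2) * T) / (sigma * sqrt(T)) = -0.44270207
d2 = d1 - sigma * sqrt(T) = -0.66270207
exp(-rT) = 0.93894347; exp(-qT) = 0.96753856
C = S_0 * exp(-qT) * N(d1) - K * exp(-rT) * N(d2)
N(d1) = 0.32899062; N(d2) = 0.25376069
C = 105.2000 * 0.96753856 * 0.32899062 - 122.4200 * 0.93894347 * 0.25376069 = 4.3177


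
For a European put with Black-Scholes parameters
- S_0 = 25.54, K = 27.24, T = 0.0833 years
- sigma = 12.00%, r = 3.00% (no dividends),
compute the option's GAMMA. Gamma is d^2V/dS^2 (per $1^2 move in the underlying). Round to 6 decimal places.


d1 = -1.7711415411; d2 = -1.8057756284
phi(d1) = 0.0831250056; exp(-qT) = 1.0000000000; exp(-rT) = 0.9975041199
Gamma = exp(-qT) * phi(d1) / (S * sigma * sqrt(T)) = 1.0000000000 * 0.0831250056 / (25.5400 * 0.1200 * 0.2886173938) = 0.093974

Answer: Gamma = 0.093974


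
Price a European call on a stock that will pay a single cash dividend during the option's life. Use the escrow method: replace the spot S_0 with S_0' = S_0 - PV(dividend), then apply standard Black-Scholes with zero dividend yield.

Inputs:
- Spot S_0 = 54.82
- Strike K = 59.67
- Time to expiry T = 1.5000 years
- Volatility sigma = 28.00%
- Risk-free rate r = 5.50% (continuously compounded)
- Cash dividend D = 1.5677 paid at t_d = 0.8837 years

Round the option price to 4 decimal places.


PV(D) = D * exp(-r * t_d) = 1.5677 * 0.95255874 = 1.49332634
S_0' = S_0 - PV(D) = 54.8200 - 1.49332634 = 53.32667366
d1 = (ln(S_0'/K) + (r + sigma^2/2)*T) / (sigma*sqrt(T)) = 0.08429531
d2 = d1 - sigma*sqrt(T) = -0.25863326
exp(-rT) = 0.92081144
N(d1) = 0.53358918; N(d2) = 0.39795911
C = S_0' * N(d1) - K * exp(-rT) * N(d2) = 53.32667366 * 0.53358918 - 59.6700 * 0.92081144 * 0.39795911 = 6.5887

Answer: Price = 6.5887


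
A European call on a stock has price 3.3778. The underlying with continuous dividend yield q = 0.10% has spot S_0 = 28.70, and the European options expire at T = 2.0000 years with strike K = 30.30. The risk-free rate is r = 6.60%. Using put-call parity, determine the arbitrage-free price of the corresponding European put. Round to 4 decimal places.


Put-call parity: C - P = S_0 * exp(-qT) - K * exp(-rT).
S_0 * exp(-qT) = 28.7000 * 0.99800200 = 28.64265736
K * exp(-rT) = 30.3000 * 0.87634100 = 26.55313215
P = C - S*exp(-qT) + K*exp(-rT)
P = 3.3778 - 28.64265736 + 26.55313215 = 1.2883

Answer: Put price = 1.2883


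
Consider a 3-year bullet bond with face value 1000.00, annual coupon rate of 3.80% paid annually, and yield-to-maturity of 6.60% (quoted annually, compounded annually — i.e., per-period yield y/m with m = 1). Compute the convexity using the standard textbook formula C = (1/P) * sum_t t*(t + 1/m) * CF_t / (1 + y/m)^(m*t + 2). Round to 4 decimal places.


Answer: Convexity = 10.0306

Derivation:
Coupon per period c = face * coupon_rate / m = 38.000000
Periods per year m = 1; per-period yield y/m = 0.066000
Number of cashflows N = 3
Cashflows (t years, CF_t, discount factor 1/(1+y/m)^(m*t), PV):
  t = 1.0000: CF_t = 38.000000, DF = 0.938086, PV = 35.647280
  t = 2.0000: CF_t = 38.000000, DF = 0.880006, PV = 33.440225
  t = 3.0000: CF_t = 1038.000000, DF = 0.825521, PV = 856.891312
Price P = sum_t PV_t = 925.978816
Convexity numerator sum_t t*(t + 1/m) * CF_t / (1+y/m)^(m*t + 2):
  t = 1.0000: term = 62.739634
  t = 2.0000: term = 176.565573
  t = 3.0000: term = 9048.833061
Convexity = (1/P) * sum = 9288.138267 / 925.978816 = 10.030616


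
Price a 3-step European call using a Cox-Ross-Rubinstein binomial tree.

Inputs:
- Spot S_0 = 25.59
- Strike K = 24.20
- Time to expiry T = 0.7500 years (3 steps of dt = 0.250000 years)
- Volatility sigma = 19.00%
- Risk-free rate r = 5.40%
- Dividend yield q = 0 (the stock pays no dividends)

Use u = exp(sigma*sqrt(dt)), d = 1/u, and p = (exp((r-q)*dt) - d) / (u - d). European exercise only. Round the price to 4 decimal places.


dt = T/N = 0.250000
u = exp(sigma*sqrt(dt)) = 1.099659; d = 1/u = 0.909373
p = (exp((r-q)*dt) - d) / (u - d) = 0.547695
Discount per step: exp(-r*dt) = 0.986591
Stock lattice S(k, i) with i counting down-moves:
  k=0: S(0,0) = 25.5900
  k=1: S(1,0) = 28.1403; S(1,1) = 23.2709
  k=2: S(2,0) = 30.9447; S(2,1) = 25.5900; S(2,2) = 21.1619
  k=3: S(3,0) = 34.0286; S(3,1) = 28.1403; S(3,2) = 23.2709; S(3,3) = 19.2440
Terminal payoffs V(N, i) = max(S_T - K, 0):
  V(3,0) = 9.828610; V(3,1) = 3.940270; V(3,2) = 0.000000; V(3,3) = 0.000000
Backward induction: V(k, i) = exp(-r*dt) * [p * V(k+1, i) + (1-p) * V(k+1, i+1)].
  V(2,0) = exp(-r*dt) * [p*9.828610 + (1-p)*3.940270] = 7.069202
  V(2,1) = exp(-r*dt) * [p*3.940270 + (1-p)*0.000000] = 2.129127
  V(2,2) = exp(-r*dt) * [p*0.000000 + (1-p)*0.000000] = 0.000000
  V(1,0) = exp(-r*dt) * [p*7.069202 + (1-p)*2.129127] = 4.769949
  V(1,1) = exp(-r*dt) * [p*2.129127 + (1-p)*0.000000] = 1.150475
  V(0,0) = exp(-r*dt) * [p*4.769949 + (1-p)*1.150475] = 3.090833

Answer: Price = V(0,0) = 3.0908
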